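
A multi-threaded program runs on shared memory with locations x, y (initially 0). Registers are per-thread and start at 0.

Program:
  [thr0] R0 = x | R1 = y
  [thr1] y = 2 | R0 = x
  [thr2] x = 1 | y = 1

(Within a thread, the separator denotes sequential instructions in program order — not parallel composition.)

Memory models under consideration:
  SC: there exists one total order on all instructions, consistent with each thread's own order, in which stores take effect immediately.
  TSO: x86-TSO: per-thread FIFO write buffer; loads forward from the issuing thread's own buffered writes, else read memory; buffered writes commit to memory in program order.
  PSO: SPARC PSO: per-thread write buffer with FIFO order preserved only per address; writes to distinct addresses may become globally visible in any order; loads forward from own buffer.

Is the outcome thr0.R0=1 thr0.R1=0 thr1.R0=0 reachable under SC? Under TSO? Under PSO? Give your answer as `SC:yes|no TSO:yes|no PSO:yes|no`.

outcome vector order: (thr0.R0,thr0.R1,thr1.R0)
SC: 11 outcomes — {<0 0 0>; <0 0 1>; <0 1 0>; <0 1 1>; <0 2 0>; <0 2 1>; <1 0 1>; <1 1 0>; <1 1 1>; <1 2 0>; <1 2 1>}
TSO: 12 outcomes — {<0 0 0>; <0 0 1>; <0 1 0>; <0 1 1>; <0 2 0>; <0 2 1>; <1 0 0>; <1 0 1>; <1 1 0>; <1 1 1>; <1 2 0>; <1 2 1>}
PSO: 12 outcomes — {<0 0 0>; <0 0 1>; <0 1 0>; <0 1 1>; <0 2 0>; <0 2 1>; <1 0 0>; <1 0 1>; <1 1 0>; <1 1 1>; <1 2 0>; <1 2 1>}
target <1 0 0> ∈ {TSO,PSO}

SC:no TSO:yes PSO:yes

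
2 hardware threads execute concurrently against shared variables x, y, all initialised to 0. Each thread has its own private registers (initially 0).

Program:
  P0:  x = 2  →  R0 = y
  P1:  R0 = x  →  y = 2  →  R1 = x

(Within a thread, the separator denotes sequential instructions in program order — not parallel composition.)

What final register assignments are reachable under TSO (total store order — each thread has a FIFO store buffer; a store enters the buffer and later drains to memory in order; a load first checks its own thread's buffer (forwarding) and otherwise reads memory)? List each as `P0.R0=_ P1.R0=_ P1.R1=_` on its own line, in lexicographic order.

outcome vector order: (P0.R0,P1.R0,P1.R1)
|TSO outcomes| = 6

P0.R0=0 P1.R0=0 P1.R1=0
P0.R0=0 P1.R0=0 P1.R1=2
P0.R0=0 P1.R0=2 P1.R1=2
P0.R0=2 P1.R0=0 P1.R1=0
P0.R0=2 P1.R0=0 P1.R1=2
P0.R0=2 P1.R0=2 P1.R1=2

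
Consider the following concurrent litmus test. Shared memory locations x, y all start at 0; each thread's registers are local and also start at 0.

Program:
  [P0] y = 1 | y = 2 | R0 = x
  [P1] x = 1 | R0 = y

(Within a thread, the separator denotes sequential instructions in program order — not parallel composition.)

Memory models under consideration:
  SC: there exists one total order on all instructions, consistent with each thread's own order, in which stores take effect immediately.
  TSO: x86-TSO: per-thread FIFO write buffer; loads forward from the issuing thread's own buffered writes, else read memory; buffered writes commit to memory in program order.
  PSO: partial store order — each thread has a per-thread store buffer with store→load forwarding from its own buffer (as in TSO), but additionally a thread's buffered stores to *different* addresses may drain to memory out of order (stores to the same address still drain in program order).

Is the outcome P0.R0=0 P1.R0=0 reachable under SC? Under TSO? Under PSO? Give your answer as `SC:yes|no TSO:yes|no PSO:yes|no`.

outcome vector order: (P0.R0,P1.R0)
under SC → <0 2> <1 0> <1 1> <1 2>
under TSO → <0 0> <0 1> <0 2> <1 0> <1 1> <1 2>
under PSO → <0 0> <0 1> <0 2> <1 0> <1 1> <1 2>
target <0 0> ∈ {TSO,PSO}

SC:no TSO:yes PSO:yes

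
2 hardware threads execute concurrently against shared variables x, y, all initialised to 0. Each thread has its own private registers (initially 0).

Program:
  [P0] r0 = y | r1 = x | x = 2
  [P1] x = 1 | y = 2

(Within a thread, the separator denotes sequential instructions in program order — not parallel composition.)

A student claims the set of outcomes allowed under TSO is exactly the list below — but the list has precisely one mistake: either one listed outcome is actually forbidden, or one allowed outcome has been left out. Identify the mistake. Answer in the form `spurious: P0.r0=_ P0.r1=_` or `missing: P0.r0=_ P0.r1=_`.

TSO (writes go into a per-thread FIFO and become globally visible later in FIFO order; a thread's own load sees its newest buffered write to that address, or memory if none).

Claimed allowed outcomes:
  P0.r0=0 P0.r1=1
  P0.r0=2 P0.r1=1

missing: P0.r0=0 P0.r1=0

outcome vector order: (P0.r0,P0.r1)
[TSO] allowed = {0/0 0/1 2/1}
TSO∖claimed = {0/0}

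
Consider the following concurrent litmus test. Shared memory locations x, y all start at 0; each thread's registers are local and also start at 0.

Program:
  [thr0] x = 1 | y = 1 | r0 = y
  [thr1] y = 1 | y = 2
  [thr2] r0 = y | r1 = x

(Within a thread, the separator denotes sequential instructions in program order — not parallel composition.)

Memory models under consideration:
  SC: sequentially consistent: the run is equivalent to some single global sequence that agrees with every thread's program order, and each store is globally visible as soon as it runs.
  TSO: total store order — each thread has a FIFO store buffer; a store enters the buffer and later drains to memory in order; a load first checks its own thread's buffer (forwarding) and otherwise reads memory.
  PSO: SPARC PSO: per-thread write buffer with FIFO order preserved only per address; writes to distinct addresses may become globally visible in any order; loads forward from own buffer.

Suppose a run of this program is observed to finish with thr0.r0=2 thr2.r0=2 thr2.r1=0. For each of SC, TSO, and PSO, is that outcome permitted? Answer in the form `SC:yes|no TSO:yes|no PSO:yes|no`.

SC:no TSO:no PSO:yes

outcome vector order: (thr0.r0,thr2.r0,thr2.r1)
SC: 11 outcomes — {1/0/0; 1/0/1; 1/1/0; 1/1/1; 1/2/0; 1/2/1; 2/0/0; 2/0/1; 2/1/0; 2/1/1; 2/2/1}
TSO: 11 outcomes — {1/0/0; 1/0/1; 1/1/0; 1/1/1; 1/2/0; 1/2/1; 2/0/0; 2/0/1; 2/1/0; 2/1/1; 2/2/1}
PSO: 12 outcomes — {1/0/0; 1/0/1; 1/1/0; 1/1/1; 1/2/0; 1/2/1; 2/0/0; 2/0/1; 2/1/0; 2/1/1; 2/2/0; 2/2/1}
target 2/2/0 ∈ {PSO}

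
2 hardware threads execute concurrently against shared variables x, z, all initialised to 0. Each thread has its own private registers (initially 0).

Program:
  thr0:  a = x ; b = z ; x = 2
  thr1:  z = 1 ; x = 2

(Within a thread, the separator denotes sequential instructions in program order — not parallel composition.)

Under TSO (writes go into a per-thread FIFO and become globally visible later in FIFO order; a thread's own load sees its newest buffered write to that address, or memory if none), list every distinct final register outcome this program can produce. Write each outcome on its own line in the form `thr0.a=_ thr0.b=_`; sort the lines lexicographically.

outcome vector order: (thr0.a,thr0.b)
|TSO outcomes| = 3

thr0.a=0 thr0.b=0
thr0.a=0 thr0.b=1
thr0.a=2 thr0.b=1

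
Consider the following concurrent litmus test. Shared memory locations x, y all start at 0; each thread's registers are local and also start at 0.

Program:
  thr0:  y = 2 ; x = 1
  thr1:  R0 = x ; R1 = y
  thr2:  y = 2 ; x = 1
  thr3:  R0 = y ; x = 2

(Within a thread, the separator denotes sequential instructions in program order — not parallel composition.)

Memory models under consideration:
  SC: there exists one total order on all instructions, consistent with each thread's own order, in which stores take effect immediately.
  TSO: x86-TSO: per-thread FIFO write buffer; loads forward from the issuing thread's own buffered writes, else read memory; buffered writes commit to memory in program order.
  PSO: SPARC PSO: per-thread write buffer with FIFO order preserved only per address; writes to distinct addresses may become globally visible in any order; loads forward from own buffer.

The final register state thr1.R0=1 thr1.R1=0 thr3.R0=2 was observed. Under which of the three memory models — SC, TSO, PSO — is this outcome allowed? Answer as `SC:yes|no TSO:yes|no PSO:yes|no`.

outcome vector order: (thr1.R0,thr1.R1,thr3.R0)
under SC → 0/0/0; 0/0/2; 0/2/0; 0/2/2; 1/2/0; 1/2/2; 2/0/0; 2/2/0; 2/2/2
under TSO → 0/0/0; 0/0/2; 0/2/0; 0/2/2; 1/2/0; 1/2/2; 2/0/0; 2/2/0; 2/2/2
under PSO → 0/0/0; 0/0/2; 0/2/0; 0/2/2; 1/0/0; 1/0/2; 1/2/0; 1/2/2; 2/0/0; 2/2/0; 2/2/2
target 1/0/2 ∈ {PSO}

SC:no TSO:no PSO:yes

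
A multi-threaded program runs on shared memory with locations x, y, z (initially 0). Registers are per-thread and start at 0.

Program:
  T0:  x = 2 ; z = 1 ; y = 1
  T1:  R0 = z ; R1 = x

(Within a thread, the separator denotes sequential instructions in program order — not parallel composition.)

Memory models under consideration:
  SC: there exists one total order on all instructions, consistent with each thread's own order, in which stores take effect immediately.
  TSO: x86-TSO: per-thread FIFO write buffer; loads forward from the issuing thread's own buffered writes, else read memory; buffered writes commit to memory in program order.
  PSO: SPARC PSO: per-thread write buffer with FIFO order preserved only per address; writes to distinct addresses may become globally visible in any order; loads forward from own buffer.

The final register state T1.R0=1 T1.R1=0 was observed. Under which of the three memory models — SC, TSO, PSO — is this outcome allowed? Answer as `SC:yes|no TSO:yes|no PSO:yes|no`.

SC:no TSO:no PSO:yes

outcome vector order: (T1.R0,T1.R1)
[SC] allowed = {(0,0), (0,2), (1,2)}
[TSO] allowed = {(0,0), (0,2), (1,2)}
[PSO] allowed = {(0,0), (0,2), (1,0), (1,2)}
target (1,0) ∈ {PSO}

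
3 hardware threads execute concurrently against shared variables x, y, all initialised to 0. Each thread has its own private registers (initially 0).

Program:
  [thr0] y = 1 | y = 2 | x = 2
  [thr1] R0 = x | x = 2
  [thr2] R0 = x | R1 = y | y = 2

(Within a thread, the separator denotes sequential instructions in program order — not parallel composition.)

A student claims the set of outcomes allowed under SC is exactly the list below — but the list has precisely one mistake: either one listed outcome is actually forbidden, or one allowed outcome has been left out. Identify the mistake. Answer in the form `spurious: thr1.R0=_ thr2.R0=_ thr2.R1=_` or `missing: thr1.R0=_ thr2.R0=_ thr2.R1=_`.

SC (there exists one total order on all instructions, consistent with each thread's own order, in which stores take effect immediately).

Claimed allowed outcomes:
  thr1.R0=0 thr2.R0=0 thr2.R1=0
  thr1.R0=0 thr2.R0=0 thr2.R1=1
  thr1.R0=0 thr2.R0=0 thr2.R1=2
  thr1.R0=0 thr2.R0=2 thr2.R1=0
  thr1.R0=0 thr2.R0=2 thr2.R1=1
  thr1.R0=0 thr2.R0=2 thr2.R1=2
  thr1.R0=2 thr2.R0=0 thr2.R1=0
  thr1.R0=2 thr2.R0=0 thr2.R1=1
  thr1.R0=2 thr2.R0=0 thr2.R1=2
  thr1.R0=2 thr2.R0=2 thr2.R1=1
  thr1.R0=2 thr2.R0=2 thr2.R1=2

outcome vector order: (thr1.R0,thr2.R0,thr2.R1)
under SC → (0,0,0); (0,0,1); (0,0,2); (0,2,0); (0,2,1); (0,2,2); (2,0,0); (2,0,1); (2,0,2); (2,2,2)
claimed∖SC = {(2,2,1)}

spurious: thr1.R0=2 thr2.R0=2 thr2.R1=1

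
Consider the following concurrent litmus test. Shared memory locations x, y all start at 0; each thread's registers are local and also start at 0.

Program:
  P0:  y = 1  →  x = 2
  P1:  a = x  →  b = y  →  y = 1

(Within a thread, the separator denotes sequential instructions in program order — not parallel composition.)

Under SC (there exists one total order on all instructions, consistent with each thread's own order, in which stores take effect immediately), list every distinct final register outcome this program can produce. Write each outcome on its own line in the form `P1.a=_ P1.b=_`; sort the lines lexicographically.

outcome vector order: (P1.a,P1.b)
|SC outcomes| = 3

P1.a=0 P1.b=0
P1.a=0 P1.b=1
P1.a=2 P1.b=1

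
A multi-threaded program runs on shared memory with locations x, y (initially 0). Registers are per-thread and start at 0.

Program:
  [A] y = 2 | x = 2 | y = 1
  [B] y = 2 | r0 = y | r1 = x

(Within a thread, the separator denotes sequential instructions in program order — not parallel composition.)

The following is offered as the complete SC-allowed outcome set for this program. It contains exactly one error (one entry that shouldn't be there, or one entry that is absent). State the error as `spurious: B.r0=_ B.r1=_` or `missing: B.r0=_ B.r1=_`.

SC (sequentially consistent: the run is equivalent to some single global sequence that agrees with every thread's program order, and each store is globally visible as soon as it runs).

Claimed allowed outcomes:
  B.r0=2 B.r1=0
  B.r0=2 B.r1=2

missing: B.r0=1 B.r1=2

outcome vector order: (B.r0,B.r1)
[SC] allowed = {(1,2), (2,0), (2,2)}
SC∖claimed = {(1,2)}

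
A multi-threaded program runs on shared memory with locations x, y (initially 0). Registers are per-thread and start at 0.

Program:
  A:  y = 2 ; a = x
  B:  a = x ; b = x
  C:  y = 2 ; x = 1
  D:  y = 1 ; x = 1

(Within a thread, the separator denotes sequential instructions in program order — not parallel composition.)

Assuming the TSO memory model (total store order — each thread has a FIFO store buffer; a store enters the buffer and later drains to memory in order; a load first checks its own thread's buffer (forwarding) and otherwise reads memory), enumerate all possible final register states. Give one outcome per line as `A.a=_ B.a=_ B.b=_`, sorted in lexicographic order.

A.a=0 B.a=0 B.b=0
A.a=0 B.a=0 B.b=1
A.a=0 B.a=1 B.b=1
A.a=1 B.a=0 B.b=0
A.a=1 B.a=0 B.b=1
A.a=1 B.a=1 B.b=1

outcome vector order: (A.a,B.a,B.b)
|TSO outcomes| = 6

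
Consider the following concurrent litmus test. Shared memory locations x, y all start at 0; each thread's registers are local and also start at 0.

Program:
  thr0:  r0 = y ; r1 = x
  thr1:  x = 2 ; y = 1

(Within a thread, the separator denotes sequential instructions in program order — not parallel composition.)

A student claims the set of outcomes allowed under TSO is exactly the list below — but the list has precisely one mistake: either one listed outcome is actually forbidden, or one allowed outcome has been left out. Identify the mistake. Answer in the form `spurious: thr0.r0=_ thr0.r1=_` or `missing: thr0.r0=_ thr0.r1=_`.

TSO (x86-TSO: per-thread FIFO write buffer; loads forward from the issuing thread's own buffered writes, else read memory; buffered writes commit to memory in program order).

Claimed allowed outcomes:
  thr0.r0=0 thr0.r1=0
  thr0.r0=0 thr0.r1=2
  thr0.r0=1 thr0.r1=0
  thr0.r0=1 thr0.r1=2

spurious: thr0.r0=1 thr0.r1=0

outcome vector order: (thr0.r0,thr0.r1)
[TSO] allowed = {(0,0); (0,2); (1,2)}
claimed∖TSO = {(1,0)}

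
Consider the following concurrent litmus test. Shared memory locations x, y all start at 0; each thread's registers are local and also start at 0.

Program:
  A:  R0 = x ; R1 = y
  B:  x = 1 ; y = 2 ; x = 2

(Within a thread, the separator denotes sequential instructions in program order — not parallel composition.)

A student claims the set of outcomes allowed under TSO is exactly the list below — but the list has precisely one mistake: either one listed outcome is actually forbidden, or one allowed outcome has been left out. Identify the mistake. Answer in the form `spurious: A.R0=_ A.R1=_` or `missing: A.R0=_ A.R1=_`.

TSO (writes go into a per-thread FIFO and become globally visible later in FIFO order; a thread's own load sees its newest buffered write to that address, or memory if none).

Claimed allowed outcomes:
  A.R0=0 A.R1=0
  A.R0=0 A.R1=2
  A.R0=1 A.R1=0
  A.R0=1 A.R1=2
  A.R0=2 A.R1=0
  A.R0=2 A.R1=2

outcome vector order: (A.R0,A.R1)
under TSO → 0/0, 0/2, 1/0, 1/2, 2/2
claimed∖TSO = {2/0}

spurious: A.R0=2 A.R1=0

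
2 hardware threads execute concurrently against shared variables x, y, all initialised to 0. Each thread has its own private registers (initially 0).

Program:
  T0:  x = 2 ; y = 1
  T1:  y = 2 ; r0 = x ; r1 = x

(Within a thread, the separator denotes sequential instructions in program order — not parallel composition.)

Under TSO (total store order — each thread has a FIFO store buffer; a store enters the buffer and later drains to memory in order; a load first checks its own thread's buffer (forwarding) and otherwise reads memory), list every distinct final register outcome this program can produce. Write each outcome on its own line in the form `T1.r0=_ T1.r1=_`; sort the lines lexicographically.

T1.r0=0 T1.r1=0
T1.r0=0 T1.r1=2
T1.r0=2 T1.r1=2

outcome vector order: (T1.r0,T1.r1)
|TSO outcomes| = 3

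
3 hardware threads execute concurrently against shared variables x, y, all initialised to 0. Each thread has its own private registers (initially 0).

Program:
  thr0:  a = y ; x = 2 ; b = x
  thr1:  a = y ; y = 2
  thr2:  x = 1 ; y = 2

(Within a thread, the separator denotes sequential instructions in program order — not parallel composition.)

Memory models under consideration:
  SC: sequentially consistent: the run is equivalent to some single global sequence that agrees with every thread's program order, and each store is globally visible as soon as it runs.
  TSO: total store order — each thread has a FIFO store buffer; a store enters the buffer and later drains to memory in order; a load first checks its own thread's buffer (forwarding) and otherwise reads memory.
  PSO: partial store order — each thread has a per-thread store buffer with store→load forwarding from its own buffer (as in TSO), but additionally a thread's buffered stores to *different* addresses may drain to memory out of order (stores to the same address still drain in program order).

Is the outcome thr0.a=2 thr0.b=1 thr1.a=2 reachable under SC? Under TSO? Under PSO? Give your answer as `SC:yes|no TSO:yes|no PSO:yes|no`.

outcome vector order: (thr0.a,thr0.b,thr1.a)
[SC] allowed = {010 012 020 022 210 220 222}
[TSO] allowed = {010 012 020 022 210 220 222}
[PSO] allowed = {010 012 020 022 210 212 220 222}
target 212 ∈ {PSO}

SC:no TSO:no PSO:yes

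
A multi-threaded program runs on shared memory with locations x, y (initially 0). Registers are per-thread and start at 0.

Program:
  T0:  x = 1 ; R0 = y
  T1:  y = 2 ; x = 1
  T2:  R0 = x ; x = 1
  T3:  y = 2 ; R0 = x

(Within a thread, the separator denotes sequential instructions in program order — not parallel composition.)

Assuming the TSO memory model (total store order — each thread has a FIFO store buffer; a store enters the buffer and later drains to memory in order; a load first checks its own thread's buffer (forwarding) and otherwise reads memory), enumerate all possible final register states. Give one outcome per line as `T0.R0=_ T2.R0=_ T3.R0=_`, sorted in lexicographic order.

outcome vector order: (T0.R0,T2.R0,T3.R0)
|TSO outcomes| = 8

T0.R0=0 T2.R0=0 T3.R0=0
T0.R0=0 T2.R0=0 T3.R0=1
T0.R0=0 T2.R0=1 T3.R0=0
T0.R0=0 T2.R0=1 T3.R0=1
T0.R0=2 T2.R0=0 T3.R0=0
T0.R0=2 T2.R0=0 T3.R0=1
T0.R0=2 T2.R0=1 T3.R0=0
T0.R0=2 T2.R0=1 T3.R0=1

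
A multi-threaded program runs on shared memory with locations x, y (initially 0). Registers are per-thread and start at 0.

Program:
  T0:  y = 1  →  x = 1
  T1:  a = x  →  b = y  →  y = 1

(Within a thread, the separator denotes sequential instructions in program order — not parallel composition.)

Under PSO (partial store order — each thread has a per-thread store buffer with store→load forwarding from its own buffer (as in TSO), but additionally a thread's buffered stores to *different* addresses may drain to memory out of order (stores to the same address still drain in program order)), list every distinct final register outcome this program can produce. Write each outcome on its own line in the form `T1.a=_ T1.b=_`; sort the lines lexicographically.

outcome vector order: (T1.a,T1.b)
|PSO outcomes| = 4

T1.a=0 T1.b=0
T1.a=0 T1.b=1
T1.a=1 T1.b=0
T1.a=1 T1.b=1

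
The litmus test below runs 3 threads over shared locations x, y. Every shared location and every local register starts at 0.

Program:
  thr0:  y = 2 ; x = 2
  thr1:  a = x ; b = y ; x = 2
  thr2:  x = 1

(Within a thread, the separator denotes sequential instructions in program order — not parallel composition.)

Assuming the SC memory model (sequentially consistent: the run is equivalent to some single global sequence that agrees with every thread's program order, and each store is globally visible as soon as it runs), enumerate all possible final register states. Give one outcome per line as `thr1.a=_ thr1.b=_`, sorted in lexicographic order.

outcome vector order: (thr1.a,thr1.b)
|SC outcomes| = 5

thr1.a=0 thr1.b=0
thr1.a=0 thr1.b=2
thr1.a=1 thr1.b=0
thr1.a=1 thr1.b=2
thr1.a=2 thr1.b=2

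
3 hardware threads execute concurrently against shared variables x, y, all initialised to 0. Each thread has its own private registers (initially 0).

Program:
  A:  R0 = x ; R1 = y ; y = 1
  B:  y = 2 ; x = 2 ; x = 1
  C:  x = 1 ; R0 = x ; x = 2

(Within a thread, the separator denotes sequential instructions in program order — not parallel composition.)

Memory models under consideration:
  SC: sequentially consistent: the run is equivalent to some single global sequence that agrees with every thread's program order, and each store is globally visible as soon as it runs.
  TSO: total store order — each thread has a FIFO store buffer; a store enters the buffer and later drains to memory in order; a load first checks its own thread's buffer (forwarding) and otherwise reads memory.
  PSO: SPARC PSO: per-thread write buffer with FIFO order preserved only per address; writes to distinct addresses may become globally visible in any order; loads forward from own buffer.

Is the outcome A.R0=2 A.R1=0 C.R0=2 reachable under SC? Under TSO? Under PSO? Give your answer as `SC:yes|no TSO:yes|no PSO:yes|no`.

outcome vector order: (A.R0,A.R1,C.R0)
under SC → <0 0 1> <0 0 2> <0 2 1> <0 2 2> <1 0 1> <1 0 2> <1 2 1> <1 2 2> <2 0 1> <2 2 1> <2 2 2>
under TSO → <0 0 1> <0 0 2> <0 2 1> <0 2 2> <1 0 1> <1 0 2> <1 2 1> <1 2 2> <2 0 1> <2 2 1> <2 2 2>
under PSO → <0 0 1> <0 0 2> <0 2 1> <0 2 2> <1 0 1> <1 0 2> <1 2 1> <1 2 2> <2 0 1> <2 0 2> <2 2 1> <2 2 2>
target <2 0 2> ∈ {PSO}

SC:no TSO:no PSO:yes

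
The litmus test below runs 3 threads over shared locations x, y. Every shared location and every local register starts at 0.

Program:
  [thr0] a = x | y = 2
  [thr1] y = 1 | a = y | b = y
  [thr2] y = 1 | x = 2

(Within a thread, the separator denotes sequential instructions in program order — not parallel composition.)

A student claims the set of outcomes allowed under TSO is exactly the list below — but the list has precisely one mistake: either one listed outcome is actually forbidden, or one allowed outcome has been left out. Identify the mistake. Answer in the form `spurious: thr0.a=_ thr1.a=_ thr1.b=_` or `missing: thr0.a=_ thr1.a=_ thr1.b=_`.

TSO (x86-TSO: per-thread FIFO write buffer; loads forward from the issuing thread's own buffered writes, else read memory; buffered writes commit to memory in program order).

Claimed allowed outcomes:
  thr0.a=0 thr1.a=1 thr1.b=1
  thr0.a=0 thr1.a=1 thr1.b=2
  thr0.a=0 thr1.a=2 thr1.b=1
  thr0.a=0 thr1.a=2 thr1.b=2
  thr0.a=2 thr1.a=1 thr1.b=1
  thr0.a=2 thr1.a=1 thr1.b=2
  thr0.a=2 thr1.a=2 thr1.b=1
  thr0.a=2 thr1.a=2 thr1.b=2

spurious: thr0.a=2 thr1.a=2 thr1.b=1

outcome vector order: (thr0.a,thr1.a,thr1.b)
TSO: 7 outcomes — {<0 1 1>, <0 1 2>, <0 2 1>, <0 2 2>, <2 1 1>, <2 1 2>, <2 2 2>}
claimed∖TSO = {<2 2 1>}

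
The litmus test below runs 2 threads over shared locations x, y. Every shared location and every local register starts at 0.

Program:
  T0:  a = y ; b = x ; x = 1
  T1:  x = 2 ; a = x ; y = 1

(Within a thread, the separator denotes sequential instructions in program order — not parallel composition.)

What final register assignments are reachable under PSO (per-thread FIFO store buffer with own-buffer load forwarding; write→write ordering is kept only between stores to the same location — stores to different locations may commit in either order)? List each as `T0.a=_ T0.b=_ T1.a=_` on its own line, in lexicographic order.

outcome vector order: (T0.a,T0.b,T1.a)
|PSO outcomes| = 6

T0.a=0 T0.b=0 T1.a=1
T0.a=0 T0.b=0 T1.a=2
T0.a=0 T0.b=2 T1.a=1
T0.a=0 T0.b=2 T1.a=2
T0.a=1 T0.b=0 T1.a=2
T0.a=1 T0.b=2 T1.a=2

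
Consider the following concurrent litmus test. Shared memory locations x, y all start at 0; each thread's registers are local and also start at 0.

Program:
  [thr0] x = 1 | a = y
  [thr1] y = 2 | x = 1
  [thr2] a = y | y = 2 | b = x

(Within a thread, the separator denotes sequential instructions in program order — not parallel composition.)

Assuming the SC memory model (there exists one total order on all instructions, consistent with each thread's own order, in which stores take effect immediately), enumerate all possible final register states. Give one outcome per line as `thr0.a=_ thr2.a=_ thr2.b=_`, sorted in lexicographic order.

outcome vector order: (thr0.a,thr2.a,thr2.b)
|SC outcomes| = 6

thr0.a=0 thr2.a=0 thr2.b=1
thr0.a=0 thr2.a=2 thr2.b=1
thr0.a=2 thr2.a=0 thr2.b=0
thr0.a=2 thr2.a=0 thr2.b=1
thr0.a=2 thr2.a=2 thr2.b=0
thr0.a=2 thr2.a=2 thr2.b=1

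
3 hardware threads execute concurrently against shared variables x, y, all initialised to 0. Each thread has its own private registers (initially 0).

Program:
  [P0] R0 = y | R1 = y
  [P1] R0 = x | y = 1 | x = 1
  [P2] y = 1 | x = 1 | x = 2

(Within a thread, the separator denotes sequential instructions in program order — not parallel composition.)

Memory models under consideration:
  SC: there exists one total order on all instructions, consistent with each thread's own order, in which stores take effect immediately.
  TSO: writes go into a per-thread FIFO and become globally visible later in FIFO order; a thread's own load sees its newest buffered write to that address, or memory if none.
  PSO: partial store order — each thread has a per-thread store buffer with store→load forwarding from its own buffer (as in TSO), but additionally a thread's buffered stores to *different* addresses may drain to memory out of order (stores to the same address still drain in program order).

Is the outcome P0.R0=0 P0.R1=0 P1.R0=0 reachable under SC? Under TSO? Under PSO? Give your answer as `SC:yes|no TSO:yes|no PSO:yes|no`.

outcome vector order: (P0.R0,P0.R1,P1.R0)
SC (9): <0 0 0>, <0 0 1>, <0 0 2>, <0 1 0>, <0 1 1>, <0 1 2>, <1 1 0>, <1 1 1>, <1 1 2>
TSO (9): <0 0 0>, <0 0 1>, <0 0 2>, <0 1 0>, <0 1 1>, <0 1 2>, <1 1 0>, <1 1 1>, <1 1 2>
PSO (9): <0 0 0>, <0 0 1>, <0 0 2>, <0 1 0>, <0 1 1>, <0 1 2>, <1 1 0>, <1 1 1>, <1 1 2>
target <0 0 0> ∈ {SC,TSO,PSO}

SC:yes TSO:yes PSO:yes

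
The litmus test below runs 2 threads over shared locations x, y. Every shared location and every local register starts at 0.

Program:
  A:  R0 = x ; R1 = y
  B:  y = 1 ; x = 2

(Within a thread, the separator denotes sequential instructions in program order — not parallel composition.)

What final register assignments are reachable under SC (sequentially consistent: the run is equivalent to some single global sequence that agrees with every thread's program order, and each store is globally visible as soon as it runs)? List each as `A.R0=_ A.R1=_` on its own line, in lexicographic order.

outcome vector order: (A.R0,A.R1)
|SC outcomes| = 3

A.R0=0 A.R1=0
A.R0=0 A.R1=1
A.R0=2 A.R1=1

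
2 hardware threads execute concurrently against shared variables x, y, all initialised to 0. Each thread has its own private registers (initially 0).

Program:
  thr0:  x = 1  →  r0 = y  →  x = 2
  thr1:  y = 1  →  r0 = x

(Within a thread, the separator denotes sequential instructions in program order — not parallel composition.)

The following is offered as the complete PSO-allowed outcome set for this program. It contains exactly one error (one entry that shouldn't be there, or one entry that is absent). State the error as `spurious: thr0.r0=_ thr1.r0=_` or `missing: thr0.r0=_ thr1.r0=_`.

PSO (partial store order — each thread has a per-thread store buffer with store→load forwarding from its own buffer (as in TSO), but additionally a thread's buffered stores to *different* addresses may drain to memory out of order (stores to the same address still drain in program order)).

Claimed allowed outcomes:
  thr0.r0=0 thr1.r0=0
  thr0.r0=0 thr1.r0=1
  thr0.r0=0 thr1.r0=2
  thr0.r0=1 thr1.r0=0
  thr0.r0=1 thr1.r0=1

missing: thr0.r0=1 thr1.r0=2

outcome vector order: (thr0.r0,thr1.r0)
PSO (6): 0/0 0/1 0/2 1/0 1/1 1/2
PSO∖claimed = {1/2}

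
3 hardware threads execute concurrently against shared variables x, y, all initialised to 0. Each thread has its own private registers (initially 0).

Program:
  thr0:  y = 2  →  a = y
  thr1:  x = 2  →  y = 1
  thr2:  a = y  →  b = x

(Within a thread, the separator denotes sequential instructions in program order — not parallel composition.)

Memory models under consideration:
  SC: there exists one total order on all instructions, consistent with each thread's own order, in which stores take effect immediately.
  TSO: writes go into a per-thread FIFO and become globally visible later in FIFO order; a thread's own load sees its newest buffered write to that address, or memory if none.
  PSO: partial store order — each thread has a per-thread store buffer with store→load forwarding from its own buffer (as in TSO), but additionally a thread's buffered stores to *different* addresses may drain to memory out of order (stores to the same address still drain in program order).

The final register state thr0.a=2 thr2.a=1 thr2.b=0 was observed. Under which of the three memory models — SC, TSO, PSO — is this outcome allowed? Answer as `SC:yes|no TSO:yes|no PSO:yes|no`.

outcome vector order: (thr0.a,thr2.a,thr2.b)
SC (10): (1,0,0); (1,0,2); (1,1,2); (1,2,0); (1,2,2); (2,0,0); (2,0,2); (2,1,2); (2,2,0); (2,2,2)
TSO (10): (1,0,0); (1,0,2); (1,1,2); (1,2,0); (1,2,2); (2,0,0); (2,0,2); (2,1,2); (2,2,0); (2,2,2)
PSO (12): (1,0,0); (1,0,2); (1,1,0); (1,1,2); (1,2,0); (1,2,2); (2,0,0); (2,0,2); (2,1,0); (2,1,2); (2,2,0); (2,2,2)
target (2,1,0) ∈ {PSO}

SC:no TSO:no PSO:yes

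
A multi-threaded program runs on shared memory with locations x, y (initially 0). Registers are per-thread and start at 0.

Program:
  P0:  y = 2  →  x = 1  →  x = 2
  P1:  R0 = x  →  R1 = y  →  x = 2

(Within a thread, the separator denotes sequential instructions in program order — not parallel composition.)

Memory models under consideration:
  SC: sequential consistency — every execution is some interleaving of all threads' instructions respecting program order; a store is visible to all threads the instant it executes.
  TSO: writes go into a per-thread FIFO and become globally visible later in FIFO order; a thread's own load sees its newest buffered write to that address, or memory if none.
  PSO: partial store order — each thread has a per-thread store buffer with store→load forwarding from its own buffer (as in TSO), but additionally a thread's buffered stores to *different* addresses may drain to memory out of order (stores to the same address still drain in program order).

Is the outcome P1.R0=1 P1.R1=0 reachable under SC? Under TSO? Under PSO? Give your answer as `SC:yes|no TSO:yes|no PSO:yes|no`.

SC:no TSO:no PSO:yes

outcome vector order: (P1.R0,P1.R1)
under SC → 0/0, 0/2, 1/2, 2/2
under TSO → 0/0, 0/2, 1/2, 2/2
under PSO → 0/0, 0/2, 1/0, 1/2, 2/0, 2/2
target 1/0 ∈ {PSO}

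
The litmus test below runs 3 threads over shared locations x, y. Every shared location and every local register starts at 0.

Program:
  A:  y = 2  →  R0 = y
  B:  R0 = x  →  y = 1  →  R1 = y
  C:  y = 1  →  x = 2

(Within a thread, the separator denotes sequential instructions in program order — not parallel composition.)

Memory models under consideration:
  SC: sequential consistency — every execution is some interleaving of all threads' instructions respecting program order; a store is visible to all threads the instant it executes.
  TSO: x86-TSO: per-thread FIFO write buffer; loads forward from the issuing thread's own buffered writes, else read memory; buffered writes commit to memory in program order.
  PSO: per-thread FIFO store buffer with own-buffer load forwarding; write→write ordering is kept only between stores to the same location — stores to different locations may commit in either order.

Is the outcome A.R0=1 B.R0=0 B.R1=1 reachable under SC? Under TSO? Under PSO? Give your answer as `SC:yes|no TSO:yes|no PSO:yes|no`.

outcome vector order: (A.R0,B.R0,B.R1)
under SC → <1 0 1> <1 0 2> <1 2 1> <2 0 1> <2 0 2> <2 2 1> <2 2 2>
under TSO → <1 0 1> <1 0 2> <1 2 1> <2 0 1> <2 0 2> <2 2 1> <2 2 2>
under PSO → <1 0 1> <1 0 2> <1 2 1> <1 2 2> <2 0 1> <2 0 2> <2 2 1> <2 2 2>
target <1 0 1> ∈ {SC,TSO,PSO}

SC:yes TSO:yes PSO:yes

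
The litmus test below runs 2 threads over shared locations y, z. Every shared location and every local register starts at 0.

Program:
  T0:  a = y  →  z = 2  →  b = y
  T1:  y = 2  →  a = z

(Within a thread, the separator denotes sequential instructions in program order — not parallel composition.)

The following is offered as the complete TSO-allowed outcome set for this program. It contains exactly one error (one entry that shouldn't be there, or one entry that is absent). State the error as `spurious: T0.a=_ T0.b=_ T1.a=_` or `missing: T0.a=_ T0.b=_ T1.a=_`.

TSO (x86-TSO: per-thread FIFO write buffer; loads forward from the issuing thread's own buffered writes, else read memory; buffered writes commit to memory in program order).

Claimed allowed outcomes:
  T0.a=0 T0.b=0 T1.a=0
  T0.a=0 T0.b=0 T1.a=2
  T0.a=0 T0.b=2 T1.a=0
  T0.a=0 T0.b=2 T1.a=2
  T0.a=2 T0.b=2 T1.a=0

outcome vector order: (T0.a,T0.b,T1.a)
TSO: 6 outcomes — {0/0/0 0/0/2 0/2/0 0/2/2 2/2/0 2/2/2}
TSO∖claimed = {2/2/2}

missing: T0.a=2 T0.b=2 T1.a=2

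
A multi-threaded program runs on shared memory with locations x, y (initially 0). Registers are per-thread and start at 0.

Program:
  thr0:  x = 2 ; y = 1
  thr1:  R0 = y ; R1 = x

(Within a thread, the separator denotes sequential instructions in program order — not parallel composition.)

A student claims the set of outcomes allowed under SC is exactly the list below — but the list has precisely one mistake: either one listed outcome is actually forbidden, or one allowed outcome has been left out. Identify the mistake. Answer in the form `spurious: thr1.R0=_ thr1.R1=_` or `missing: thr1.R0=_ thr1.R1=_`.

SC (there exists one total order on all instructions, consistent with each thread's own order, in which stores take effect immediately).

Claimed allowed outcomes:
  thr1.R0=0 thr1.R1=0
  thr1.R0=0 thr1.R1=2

missing: thr1.R0=1 thr1.R1=2

outcome vector order: (thr1.R0,thr1.R1)
[SC] allowed = {(0,0) (0,2) (1,2)}
SC∖claimed = {(1,2)}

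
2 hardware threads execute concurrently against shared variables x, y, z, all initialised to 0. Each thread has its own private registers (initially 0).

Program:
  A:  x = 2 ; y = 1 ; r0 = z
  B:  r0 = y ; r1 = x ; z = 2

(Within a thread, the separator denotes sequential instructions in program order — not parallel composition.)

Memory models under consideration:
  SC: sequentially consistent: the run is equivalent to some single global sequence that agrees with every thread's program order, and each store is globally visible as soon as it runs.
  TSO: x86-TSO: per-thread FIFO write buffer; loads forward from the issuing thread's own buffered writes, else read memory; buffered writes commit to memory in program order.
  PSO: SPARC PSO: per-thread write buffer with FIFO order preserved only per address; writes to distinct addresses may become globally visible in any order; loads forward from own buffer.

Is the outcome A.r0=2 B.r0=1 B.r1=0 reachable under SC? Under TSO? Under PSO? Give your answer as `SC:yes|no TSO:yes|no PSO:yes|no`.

SC:no TSO:no PSO:yes

outcome vector order: (A.r0,B.r0,B.r1)
[SC] allowed = {0/0/0; 0/0/2; 0/1/2; 2/0/0; 2/0/2; 2/1/2}
[TSO] allowed = {0/0/0; 0/0/2; 0/1/2; 2/0/0; 2/0/2; 2/1/2}
[PSO] allowed = {0/0/0; 0/0/2; 0/1/0; 0/1/2; 2/0/0; 2/0/2; 2/1/0; 2/1/2}
target 2/1/0 ∈ {PSO}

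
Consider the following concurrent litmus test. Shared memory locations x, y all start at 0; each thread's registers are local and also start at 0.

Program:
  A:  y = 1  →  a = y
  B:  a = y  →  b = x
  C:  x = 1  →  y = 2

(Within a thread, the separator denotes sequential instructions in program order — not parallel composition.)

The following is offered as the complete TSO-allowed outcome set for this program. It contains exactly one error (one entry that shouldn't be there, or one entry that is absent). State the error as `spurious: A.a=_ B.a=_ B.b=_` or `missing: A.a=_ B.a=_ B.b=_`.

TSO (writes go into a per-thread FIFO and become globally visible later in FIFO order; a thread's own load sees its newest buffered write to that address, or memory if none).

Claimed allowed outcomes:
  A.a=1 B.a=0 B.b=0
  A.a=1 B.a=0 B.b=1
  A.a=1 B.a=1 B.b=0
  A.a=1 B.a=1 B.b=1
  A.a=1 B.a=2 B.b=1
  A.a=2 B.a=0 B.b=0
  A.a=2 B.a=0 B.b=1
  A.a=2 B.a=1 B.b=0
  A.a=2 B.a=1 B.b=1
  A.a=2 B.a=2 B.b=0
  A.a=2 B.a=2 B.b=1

outcome vector order: (A.a,B.a,B.b)
TSO: 10 outcomes — {100 101 110 111 121 200 201 210 211 221}
claimed∖TSO = {220}

spurious: A.a=2 B.a=2 B.b=0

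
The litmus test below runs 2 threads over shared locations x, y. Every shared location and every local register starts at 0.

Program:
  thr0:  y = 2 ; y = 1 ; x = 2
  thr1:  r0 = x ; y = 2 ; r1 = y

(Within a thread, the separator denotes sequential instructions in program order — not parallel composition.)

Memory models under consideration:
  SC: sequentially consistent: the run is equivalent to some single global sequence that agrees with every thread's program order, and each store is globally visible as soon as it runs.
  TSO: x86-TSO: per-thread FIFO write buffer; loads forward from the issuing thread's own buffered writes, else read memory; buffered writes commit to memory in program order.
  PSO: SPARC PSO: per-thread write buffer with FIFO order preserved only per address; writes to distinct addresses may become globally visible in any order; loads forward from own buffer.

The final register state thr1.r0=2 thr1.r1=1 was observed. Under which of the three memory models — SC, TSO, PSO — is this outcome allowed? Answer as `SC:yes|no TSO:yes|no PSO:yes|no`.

outcome vector order: (thr1.r0,thr1.r1)
under SC → <0 1>; <0 2>; <2 2>
under TSO → <0 1>; <0 2>; <2 2>
under PSO → <0 1>; <0 2>; <2 1>; <2 2>
target <2 1> ∈ {PSO}

SC:no TSO:no PSO:yes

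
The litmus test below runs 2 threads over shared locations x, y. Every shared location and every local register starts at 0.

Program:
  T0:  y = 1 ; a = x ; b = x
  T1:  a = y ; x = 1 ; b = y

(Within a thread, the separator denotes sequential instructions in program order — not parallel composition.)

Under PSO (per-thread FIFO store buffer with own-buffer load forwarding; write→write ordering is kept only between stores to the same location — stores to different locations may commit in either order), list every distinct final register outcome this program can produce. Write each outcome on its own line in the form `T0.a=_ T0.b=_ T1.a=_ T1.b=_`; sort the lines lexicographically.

outcome vector order: (T0.a,T0.b,T1.a,T1.b)
|PSO outcomes| = 9

T0.a=0 T0.b=0 T1.a=0 T1.b=0
T0.a=0 T0.b=0 T1.a=0 T1.b=1
T0.a=0 T0.b=0 T1.a=1 T1.b=1
T0.a=0 T0.b=1 T1.a=0 T1.b=0
T0.a=0 T0.b=1 T1.a=0 T1.b=1
T0.a=0 T0.b=1 T1.a=1 T1.b=1
T0.a=1 T0.b=1 T1.a=0 T1.b=0
T0.a=1 T0.b=1 T1.a=0 T1.b=1
T0.a=1 T0.b=1 T1.a=1 T1.b=1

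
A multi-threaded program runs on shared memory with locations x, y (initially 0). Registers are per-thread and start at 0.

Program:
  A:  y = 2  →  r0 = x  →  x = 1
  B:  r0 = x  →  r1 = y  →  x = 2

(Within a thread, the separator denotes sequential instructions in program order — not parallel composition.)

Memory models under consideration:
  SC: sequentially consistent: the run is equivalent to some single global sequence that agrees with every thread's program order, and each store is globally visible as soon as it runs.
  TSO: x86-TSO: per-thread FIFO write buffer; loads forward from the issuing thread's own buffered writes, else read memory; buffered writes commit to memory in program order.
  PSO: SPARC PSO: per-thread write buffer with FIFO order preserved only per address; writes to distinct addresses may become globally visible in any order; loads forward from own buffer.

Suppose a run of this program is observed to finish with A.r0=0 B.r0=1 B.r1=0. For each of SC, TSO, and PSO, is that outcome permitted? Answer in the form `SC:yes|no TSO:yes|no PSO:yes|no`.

outcome vector order: (A.r0,B.r0,B.r1)
SC: 5 outcomes — {<0 0 0> <0 0 2> <0 1 2> <2 0 0> <2 0 2>}
TSO: 5 outcomes — {<0 0 0> <0 0 2> <0 1 2> <2 0 0> <2 0 2>}
PSO: 6 outcomes — {<0 0 0> <0 0 2> <0 1 0> <0 1 2> <2 0 0> <2 0 2>}
target <0 1 0> ∈ {PSO}

SC:no TSO:no PSO:yes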